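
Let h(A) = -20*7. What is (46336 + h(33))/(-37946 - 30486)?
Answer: -11549/17108 ≈ -0.67506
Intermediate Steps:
h(A) = -140
(46336 + h(33))/(-37946 - 30486) = (46336 - 140)/(-37946 - 30486) = 46196/(-68432) = 46196*(-1/68432) = -11549/17108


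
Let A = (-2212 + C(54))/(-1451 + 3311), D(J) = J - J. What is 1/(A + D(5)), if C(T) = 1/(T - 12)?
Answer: -78120/92903 ≈ -0.84088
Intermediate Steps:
D(J) = 0
C(T) = 1/(-12 + T)
A = -92903/78120 (A = (-2212 + 1/(-12 + 54))/(-1451 + 3311) = (-2212 + 1/42)/1860 = (-2212 + 1/42)*(1/1860) = -92903/42*1/1860 = -92903/78120 ≈ -1.1892)
1/(A + D(5)) = 1/(-92903/78120 + 0) = 1/(-92903/78120) = -78120/92903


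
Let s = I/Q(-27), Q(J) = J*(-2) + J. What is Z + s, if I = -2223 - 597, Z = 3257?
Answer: 28373/9 ≈ 3152.6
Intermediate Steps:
Q(J) = -J (Q(J) = -2*J + J = -J)
I = -2820
s = -940/9 (s = -2820/((-1*(-27))) = -2820/27 = -2820*1/27 = -940/9 ≈ -104.44)
Z + s = 3257 - 940/9 = 28373/9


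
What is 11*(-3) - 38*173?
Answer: -6607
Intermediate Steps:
11*(-3) - 38*173 = -33 - 6574 = -6607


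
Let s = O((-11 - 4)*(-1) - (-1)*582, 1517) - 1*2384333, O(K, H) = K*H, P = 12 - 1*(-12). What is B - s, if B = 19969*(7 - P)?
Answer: 1139211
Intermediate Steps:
P = 24 (P = 12 + 12 = 24)
O(K, H) = H*K
B = -339473 (B = 19969*(7 - 1*24) = 19969*(7 - 24) = 19969*(-17) = -339473)
s = -1478684 (s = 1517*((-11 - 4)*(-1) - (-1)*582) - 1*2384333 = 1517*(-15*(-1) - 1*(-582)) - 2384333 = 1517*(15 + 582) - 2384333 = 1517*597 - 2384333 = 905649 - 2384333 = -1478684)
B - s = -339473 - 1*(-1478684) = -339473 + 1478684 = 1139211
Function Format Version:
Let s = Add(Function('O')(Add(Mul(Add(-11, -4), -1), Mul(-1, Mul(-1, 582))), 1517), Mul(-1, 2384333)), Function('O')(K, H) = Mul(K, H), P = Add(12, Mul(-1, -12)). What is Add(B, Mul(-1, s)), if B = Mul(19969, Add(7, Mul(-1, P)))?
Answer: 1139211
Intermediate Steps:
P = 24 (P = Add(12, 12) = 24)
Function('O')(K, H) = Mul(H, K)
B = -339473 (B = Mul(19969, Add(7, Mul(-1, 24))) = Mul(19969, Add(7, -24)) = Mul(19969, -17) = -339473)
s = -1478684 (s = Add(Mul(1517, Add(Mul(Add(-11, -4), -1), Mul(-1, Mul(-1, 582)))), Mul(-1, 2384333)) = Add(Mul(1517, Add(Mul(-15, -1), Mul(-1, -582))), -2384333) = Add(Mul(1517, Add(15, 582)), -2384333) = Add(Mul(1517, 597), -2384333) = Add(905649, -2384333) = -1478684)
Add(B, Mul(-1, s)) = Add(-339473, Mul(-1, -1478684)) = Add(-339473, 1478684) = 1139211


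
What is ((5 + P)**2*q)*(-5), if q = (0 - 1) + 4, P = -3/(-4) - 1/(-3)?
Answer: -26645/48 ≈ -555.10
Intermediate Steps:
P = 13/12 (P = -3*(-1/4) - 1*(-1/3) = 3/4 + 1/3 = 13/12 ≈ 1.0833)
q = 3 (q = -1 + 4 = 3)
((5 + P)**2*q)*(-5) = ((5 + 13/12)**2*3)*(-5) = ((73/12)**2*3)*(-5) = ((5329/144)*3)*(-5) = (5329/48)*(-5) = -26645/48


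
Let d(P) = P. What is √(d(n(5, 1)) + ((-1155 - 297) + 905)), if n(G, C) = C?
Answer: I*√546 ≈ 23.367*I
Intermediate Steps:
√(d(n(5, 1)) + ((-1155 - 297) + 905)) = √(1 + ((-1155 - 297) + 905)) = √(1 + (-1452 + 905)) = √(1 - 547) = √(-546) = I*√546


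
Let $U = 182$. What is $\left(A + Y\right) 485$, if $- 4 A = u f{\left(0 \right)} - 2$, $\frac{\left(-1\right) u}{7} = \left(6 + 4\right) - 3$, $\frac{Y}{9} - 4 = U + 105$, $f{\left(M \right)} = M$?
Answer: $\frac{2540915}{2} \approx 1.2705 \cdot 10^{6}$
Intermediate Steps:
$Y = 2619$ ($Y = 36 + 9 \left(182 + 105\right) = 36 + 9 \cdot 287 = 36 + 2583 = 2619$)
$u = -49$ ($u = - 7 \left(\left(6 + 4\right) - 3\right) = - 7 \left(10 - 3\right) = \left(-7\right) 7 = -49$)
$A = \frac{1}{2}$ ($A = - \frac{\left(-49\right) 0 - 2}{4} = - \frac{0 - 2}{4} = \left(- \frac{1}{4}\right) \left(-2\right) = \frac{1}{2} \approx 0.5$)
$\left(A + Y\right) 485 = \left(\frac{1}{2} + 2619\right) 485 = \frac{5239}{2} \cdot 485 = \frac{2540915}{2}$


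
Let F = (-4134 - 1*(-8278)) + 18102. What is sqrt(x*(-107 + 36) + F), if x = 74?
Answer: 12*sqrt(118) ≈ 130.35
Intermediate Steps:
F = 22246 (F = (-4134 + 8278) + 18102 = 4144 + 18102 = 22246)
sqrt(x*(-107 + 36) + F) = sqrt(74*(-107 + 36) + 22246) = sqrt(74*(-71) + 22246) = sqrt(-5254 + 22246) = sqrt(16992) = 12*sqrt(118)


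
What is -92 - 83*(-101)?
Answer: 8291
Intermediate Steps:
-92 - 83*(-101) = -92 + 8383 = 8291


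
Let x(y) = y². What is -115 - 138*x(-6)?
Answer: -5083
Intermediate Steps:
-115 - 138*x(-6) = -115 - 138*(-6)² = -115 - 138*36 = -115 - 4968 = -5083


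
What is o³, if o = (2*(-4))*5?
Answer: -64000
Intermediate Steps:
o = -40 (o = -8*5 = -40)
o³ = (-40)³ = -64000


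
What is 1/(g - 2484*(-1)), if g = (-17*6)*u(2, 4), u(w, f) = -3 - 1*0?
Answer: 1/2790 ≈ 0.00035842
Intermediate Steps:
u(w, f) = -3 (u(w, f) = -3 + 0 = -3)
g = 306 (g = -17*6*(-3) = -102*(-3) = 306)
1/(g - 2484*(-1)) = 1/(306 - 2484*(-1)) = 1/(306 + 2484) = 1/2790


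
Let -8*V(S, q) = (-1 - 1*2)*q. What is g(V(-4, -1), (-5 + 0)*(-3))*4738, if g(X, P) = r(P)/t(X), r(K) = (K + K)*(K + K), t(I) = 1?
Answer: 4264200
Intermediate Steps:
r(K) = 4*K**2 (r(K) = (2*K)*(2*K) = 4*K**2)
V(S, q) = 3*q/8 (V(S, q) = -(-1 - 1*2)*q/8 = -(-1 - 2)*q/8 = -(-3)*q/8 = 3*q/8)
g(X, P) = 4*P**2 (g(X, P) = (4*P**2)/1 = (4*P**2)*1 = 4*P**2)
g(V(-4, -1), (-5 + 0)*(-3))*4738 = (4*((-5 + 0)*(-3))**2)*4738 = (4*(-5*(-3))**2)*4738 = (4*15**2)*4738 = (4*225)*4738 = 900*4738 = 4264200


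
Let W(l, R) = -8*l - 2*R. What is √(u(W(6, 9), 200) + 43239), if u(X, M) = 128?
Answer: √43367 ≈ 208.25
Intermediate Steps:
√(u(W(6, 9), 200) + 43239) = √(128 + 43239) = √43367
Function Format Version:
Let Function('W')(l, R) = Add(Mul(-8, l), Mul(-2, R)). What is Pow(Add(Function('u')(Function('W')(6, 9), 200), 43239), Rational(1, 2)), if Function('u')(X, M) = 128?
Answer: Pow(43367, Rational(1, 2)) ≈ 208.25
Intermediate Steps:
Pow(Add(Function('u')(Function('W')(6, 9), 200), 43239), Rational(1, 2)) = Pow(Add(128, 43239), Rational(1, 2)) = Pow(43367, Rational(1, 2))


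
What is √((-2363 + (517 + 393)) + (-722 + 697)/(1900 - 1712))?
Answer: I*√12839883/94 ≈ 38.12*I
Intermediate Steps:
√((-2363 + (517 + 393)) + (-722 + 697)/(1900 - 1712)) = √((-2363 + 910) - 25/188) = √(-1453 - 25*1/188) = √(-1453 - 25/188) = √(-273189/188) = I*√12839883/94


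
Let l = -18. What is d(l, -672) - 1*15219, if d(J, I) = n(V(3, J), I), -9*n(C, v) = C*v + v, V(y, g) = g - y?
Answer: -50137/3 ≈ -16712.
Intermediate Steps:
n(C, v) = -v/9 - C*v/9 (n(C, v) = -(C*v + v)/9 = -(v + C*v)/9 = -v/9 - C*v/9)
d(J, I) = -I*(-2 + J)/9 (d(J, I) = -I*(1 + (J - 1*3))/9 = -I*(1 + (J - 3))/9 = -I*(1 + (-3 + J))/9 = -I*(-2 + J)/9)
d(l, -672) - 1*15219 = (⅑)*(-672)*(2 - 1*(-18)) - 1*15219 = (⅑)*(-672)*(2 + 18) - 15219 = (⅑)*(-672)*20 - 15219 = -4480/3 - 15219 = -50137/3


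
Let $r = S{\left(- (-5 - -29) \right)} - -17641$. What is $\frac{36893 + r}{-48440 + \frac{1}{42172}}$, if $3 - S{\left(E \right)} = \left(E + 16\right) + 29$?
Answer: $- \frac{2299048752}{2042811679} \approx -1.1254$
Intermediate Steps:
$S{\left(E \right)} = -42 - E$ ($S{\left(E \right)} = 3 - \left(\left(E + 16\right) + 29\right) = 3 - \left(\left(16 + E\right) + 29\right) = 3 - \left(45 + E\right) = -42 - E$)
$r = 17623$ ($r = \left(-42 - - (-5 - -29)\right) - -17641 = \left(-42 - - (-5 + 29)\right) + 17641 = \left(-42 - \left(-1\right) 24\right) + 17641 = \left(-42 - -24\right) + 17641 = \left(-42 + 24\right) + 17641 = -18 + 17641 = 17623$)
$\frac{36893 + r}{-48440 + \frac{1}{42172}} = \frac{36893 + 17623}{-48440 + \frac{1}{42172}} = \frac{54516}{-48440 + \frac{1}{42172}} = \frac{54516}{- \frac{2042811679}{42172}} = 54516 \left(- \frac{42172}{2042811679}\right) = - \frac{2299048752}{2042811679}$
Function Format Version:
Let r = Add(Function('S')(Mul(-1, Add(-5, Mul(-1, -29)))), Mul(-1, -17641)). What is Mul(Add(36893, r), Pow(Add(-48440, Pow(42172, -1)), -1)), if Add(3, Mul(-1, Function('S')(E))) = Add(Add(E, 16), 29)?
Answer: Rational(-2299048752, 2042811679) ≈ -1.1254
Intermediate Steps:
Function('S')(E) = Add(-42, Mul(-1, E)) (Function('S')(E) = Add(3, Mul(-1, Add(Add(E, 16), 29))) = Add(3, Mul(-1, Add(Add(16, E), 29))) = Add(3, Mul(-1, Add(45, E))) = Add(3, Add(-45, Mul(-1, E))) = Add(-42, Mul(-1, E)))
r = 17623 (r = Add(Add(-42, Mul(-1, Mul(-1, Add(-5, Mul(-1, -29))))), Mul(-1, -17641)) = Add(Add(-42, Mul(-1, Mul(-1, Add(-5, 29)))), 17641) = Add(Add(-42, Mul(-1, Mul(-1, 24))), 17641) = Add(Add(-42, Mul(-1, -24)), 17641) = Add(Add(-42, 24), 17641) = Add(-18, 17641) = 17623)
Mul(Add(36893, r), Pow(Add(-48440, Pow(42172, -1)), -1)) = Mul(Add(36893, 17623), Pow(Add(-48440, Pow(42172, -1)), -1)) = Mul(54516, Pow(Add(-48440, Rational(1, 42172)), -1)) = Mul(54516, Pow(Rational(-2042811679, 42172), -1)) = Mul(54516, Rational(-42172, 2042811679)) = Rational(-2299048752, 2042811679)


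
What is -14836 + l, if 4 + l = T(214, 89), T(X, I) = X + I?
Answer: -14537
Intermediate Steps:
T(X, I) = I + X
l = 299 (l = -4 + (89 + 214) = -4 + 303 = 299)
-14836 + l = -14836 + 299 = -14537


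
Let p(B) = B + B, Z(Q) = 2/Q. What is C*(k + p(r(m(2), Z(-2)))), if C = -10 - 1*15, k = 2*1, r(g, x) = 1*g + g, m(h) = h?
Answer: -250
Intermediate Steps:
r(g, x) = 2*g (r(g, x) = g + g = 2*g)
p(B) = 2*B
k = 2
C = -25 (C = -10 - 15 = -25)
C*(k + p(r(m(2), Z(-2)))) = -25*(2 + 2*(2*2)) = -25*(2 + 2*4) = -25*(2 + 8) = -25*10 = -250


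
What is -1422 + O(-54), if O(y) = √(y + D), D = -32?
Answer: -1422 + I*√86 ≈ -1422.0 + 9.2736*I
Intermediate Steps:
O(y) = √(-32 + y) (O(y) = √(y - 32) = √(-32 + y))
-1422 + O(-54) = -1422 + √(-32 - 54) = -1422 + √(-86) = -1422 + I*√86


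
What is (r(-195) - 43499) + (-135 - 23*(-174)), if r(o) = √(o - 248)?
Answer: -39632 + I*√443 ≈ -39632.0 + 21.048*I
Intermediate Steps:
r(o) = √(-248 + o)
(r(-195) - 43499) + (-135 - 23*(-174)) = (√(-248 - 195) - 43499) + (-135 - 23*(-174)) = (√(-443) - 43499) + (-135 + 4002) = (I*√443 - 43499) + 3867 = (-43499 + I*√443) + 3867 = -39632 + I*√443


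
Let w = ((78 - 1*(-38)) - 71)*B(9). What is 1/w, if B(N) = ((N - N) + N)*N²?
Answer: 1/32805 ≈ 3.0483e-5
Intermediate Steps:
B(N) = N³ (B(N) = (0 + N)*N² = N*N² = N³)
w = 32805 (w = ((78 - 1*(-38)) - 71)*9³ = ((78 + 38) - 71)*729 = (116 - 71)*729 = 45*729 = 32805)
1/w = 1/32805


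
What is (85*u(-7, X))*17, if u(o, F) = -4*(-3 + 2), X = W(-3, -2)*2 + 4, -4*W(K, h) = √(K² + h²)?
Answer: 5780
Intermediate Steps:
W(K, h) = -√(K² + h²)/4
X = 4 - √13/2 (X = -√((-3)² + (-2)²)/4*2 + 4 = -√(9 + 4)/4*2 + 4 = -√13/4*2 + 4 = -√13/2 + 4 = 4 - √13/2 ≈ 2.1972)
u(o, F) = 4 (u(o, F) = -4*(-1) = 4)
(85*u(-7, X))*17 = (85*4)*17 = 340*17 = 5780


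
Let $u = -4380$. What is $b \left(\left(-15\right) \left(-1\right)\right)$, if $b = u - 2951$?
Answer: $-109965$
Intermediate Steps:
$b = -7331$ ($b = -4380 - 2951 = -7331$)
$b \left(\left(-15\right) \left(-1\right)\right) = - 7331 \left(\left(-15\right) \left(-1\right)\right) = \left(-7331\right) 15 = -109965$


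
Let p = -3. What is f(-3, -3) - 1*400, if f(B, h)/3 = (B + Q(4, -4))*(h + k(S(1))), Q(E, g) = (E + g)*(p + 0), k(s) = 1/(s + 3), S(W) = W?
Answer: -1501/4 ≈ -375.25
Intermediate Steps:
k(s) = 1/(3 + s)
Q(E, g) = -3*E - 3*g (Q(E, g) = (E + g)*(-3 + 0) = (E + g)*(-3) = -3*E - 3*g)
f(B, h) = 3*B*(¼ + h) (f(B, h) = 3*((B + (-3*4 - 3*(-4)))*(h + 1/(3 + 1))) = 3*((B + (-12 + 12))*(h + 1/4)) = 3*((B + 0)*(h + ¼)) = 3*(B*(¼ + h)) = 3*B*(¼ + h))
f(-3, -3) - 1*400 = (¾)*(-3)*(1 + 4*(-3)) - 1*400 = (¾)*(-3)*(1 - 12) - 400 = (¾)*(-3)*(-11) - 400 = 99/4 - 400 = -1501/4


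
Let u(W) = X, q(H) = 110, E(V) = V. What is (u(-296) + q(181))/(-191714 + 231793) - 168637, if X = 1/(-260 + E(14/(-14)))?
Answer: -1764047377594/10460619 ≈ -1.6864e+5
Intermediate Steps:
X = -1/261 (X = 1/(-260 + 14/(-14)) = 1/(-260 + 14*(-1/14)) = 1/(-260 - 1) = 1/(-261) = -1/261 ≈ -0.0038314)
u(W) = -1/261
(u(-296) + q(181))/(-191714 + 231793) - 168637 = (-1/261 + 110)/(-191714 + 231793) - 168637 = (28709/261)/40079 - 168637 = (28709/261)*(1/40079) - 168637 = 28709/10460619 - 168637 = -1764047377594/10460619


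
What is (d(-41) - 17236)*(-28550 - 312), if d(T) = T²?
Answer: 448948410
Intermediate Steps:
(d(-41) - 17236)*(-28550 - 312) = ((-41)² - 17236)*(-28550 - 312) = (1681 - 17236)*(-28862) = -15555*(-28862) = 448948410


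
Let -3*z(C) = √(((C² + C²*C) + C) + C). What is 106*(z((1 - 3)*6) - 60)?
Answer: -6360 - 212*I*√402/3 ≈ -6360.0 - 1416.9*I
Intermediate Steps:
z(C) = -√(C² + C³ + 2*C)/3 (z(C) = -√(((C² + C²*C) + C) + C)/3 = -√(((C² + C³) + C) + C)/3 = -√((C + C² + C³) + C)/3 = -√(C² + C³ + 2*C)/3)
106*(z((1 - 3)*6) - 60) = 106*(-√(2 + (1 - 3)*6 + ((1 - 3)*6)²)*(√6*√(1 - 3))/3 - 60) = 106*(-√(2 - 2*6 + (-2*6)²)*(2*I*√3)/3 - 60) = 106*(-2*I*√3*√(2 - 12 + (-12)²)/3 - 60) = 106*(-2*I*√3*√(2 - 12 + 144)/3 - 60) = 106*(-2*I*√402/3 - 60) = 106*(-60 - 2*I*√402/3) = -6360 - 212*I*√402/3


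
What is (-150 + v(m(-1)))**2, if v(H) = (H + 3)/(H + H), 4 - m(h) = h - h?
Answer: 1423249/64 ≈ 22238.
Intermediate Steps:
m(h) = 4 (m(h) = 4 - (h - h) = 4 - 1*0 = 4 + 0 = 4)
v(H) = (3 + H)/(2*H) (v(H) = (3 + H)/((2*H)) = (3 + H)*(1/(2*H)) = (3 + H)/(2*H))
(-150 + v(m(-1)))**2 = (-150 + (1/2)*(3 + 4)/4)**2 = (-150 + (1/2)*(1/4)*7)**2 = (-150 + 7/8)**2 = (-1193/8)**2 = 1423249/64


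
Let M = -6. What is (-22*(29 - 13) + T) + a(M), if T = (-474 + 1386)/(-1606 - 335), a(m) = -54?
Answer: -262986/647 ≈ -406.47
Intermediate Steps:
T = -304/647 (T = 912/(-1941) = 912*(-1/1941) = -304/647 ≈ -0.46986)
(-22*(29 - 13) + T) + a(M) = (-22*(29 - 13) - 304/647) - 54 = (-22*16 - 304/647) - 54 = (-352 - 304/647) - 54 = -228048/647 - 54 = -262986/647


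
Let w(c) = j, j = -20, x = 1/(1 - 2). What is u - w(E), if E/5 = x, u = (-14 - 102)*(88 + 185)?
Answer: -31648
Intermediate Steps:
x = -1 (x = 1/(-1) = -1)
u = -31668 (u = -116*273 = -31668)
E = -5 (E = 5*(-1) = -5)
w(c) = -20
u - w(E) = -31668 - 1*(-20) = -31668 + 20 = -31648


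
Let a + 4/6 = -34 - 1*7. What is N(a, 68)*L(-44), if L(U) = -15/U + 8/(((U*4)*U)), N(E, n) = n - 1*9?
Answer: 19529/968 ≈ 20.175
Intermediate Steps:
a = -125/3 (a = -⅔ + (-34 - 1*7) = -⅔ + (-34 - 7) = -⅔ - 41 = -125/3 ≈ -41.667)
N(E, n) = -9 + n (N(E, n) = n - 9 = -9 + n)
L(U) = -15/U + 2/U² (L(U) = -15/U + 8/(((4*U)*U)) = -15/U + 8/((4*U²)) = -15/U + 8*(1/(4*U²)) = -15/U + 2/U²)
N(a, 68)*L(-44) = (-9 + 68)*((2 - 15*(-44))/(-44)²) = 59*((2 + 660)/1936) = 59*((1/1936)*662) = 59*(331/968) = 19529/968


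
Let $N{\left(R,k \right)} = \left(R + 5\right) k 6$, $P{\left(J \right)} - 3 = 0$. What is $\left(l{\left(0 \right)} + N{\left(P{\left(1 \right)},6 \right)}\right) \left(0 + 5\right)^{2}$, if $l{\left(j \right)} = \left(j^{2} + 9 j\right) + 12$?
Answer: $7500$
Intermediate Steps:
$P{\left(J \right)} = 3$ ($P{\left(J \right)} = 3 + 0 = 3$)
$l{\left(j \right)} = 12 + j^{2} + 9 j$
$N{\left(R,k \right)} = 6 k \left(5 + R\right)$ ($N{\left(R,k \right)} = \left(5 + R\right) k 6 = k \left(5 + R\right) 6 = 6 k \left(5 + R\right)$)
$\left(l{\left(0 \right)} + N{\left(P{\left(1 \right)},6 \right)}\right) \left(0 + 5\right)^{2} = \left(\left(12 + 0^{2} + 9 \cdot 0\right) + 6 \cdot 6 \left(5 + 3\right)\right) \left(0 + 5\right)^{2} = \left(\left(12 + 0 + 0\right) + 6 \cdot 6 \cdot 8\right) 5^{2} = \left(12 + 288\right) 25 = 300 \cdot 25 = 7500$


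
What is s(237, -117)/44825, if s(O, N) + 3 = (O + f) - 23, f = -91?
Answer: 24/8965 ≈ 0.0026771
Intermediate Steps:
s(O, N) = -117 + O (s(O, N) = -3 + ((O - 91) - 23) = -3 + ((-91 + O) - 23) = -3 + (-114 + O) = -117 + O)
s(237, -117)/44825 = (-117 + 237)/44825 = 120*(1/44825) = 24/8965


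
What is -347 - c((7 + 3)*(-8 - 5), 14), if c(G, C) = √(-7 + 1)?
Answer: -347 - I*√6 ≈ -347.0 - 2.4495*I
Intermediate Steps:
c(G, C) = I*√6 (c(G, C) = √(-6) = I*√6)
-347 - c((7 + 3)*(-8 - 5), 14) = -347 - I*√6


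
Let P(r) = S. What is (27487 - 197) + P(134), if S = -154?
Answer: 27136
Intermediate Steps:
P(r) = -154
(27487 - 197) + P(134) = (27487 - 197) - 154 = 27290 - 154 = 27136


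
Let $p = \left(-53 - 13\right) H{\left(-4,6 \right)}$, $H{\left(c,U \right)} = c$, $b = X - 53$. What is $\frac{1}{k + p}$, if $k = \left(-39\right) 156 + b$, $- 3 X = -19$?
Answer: $- \frac{3}{17600} \approx -0.00017045$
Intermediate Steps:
$X = \frac{19}{3}$ ($X = \left(- \frac{1}{3}\right) \left(-19\right) = \frac{19}{3} \approx 6.3333$)
$b = - \frac{140}{3}$ ($b = \frac{19}{3} - 53 = - \frac{140}{3} \approx -46.667$)
$p = 264$ ($p = \left(-53 - 13\right) \left(-4\right) = \left(-66\right) \left(-4\right) = 264$)
$k = - \frac{18392}{3}$ ($k = \left(-39\right) 156 - \frac{140}{3} = -6084 - \frac{140}{3} = - \frac{18392}{3} \approx -6130.7$)
$\frac{1}{k + p} = \frac{1}{- \frac{18392}{3} + 264} = \frac{1}{- \frac{17600}{3}} = - \frac{3}{17600}$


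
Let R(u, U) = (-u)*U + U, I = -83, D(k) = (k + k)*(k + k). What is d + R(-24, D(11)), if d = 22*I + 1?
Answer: 10275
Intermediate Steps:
D(k) = 4*k**2 (D(k) = (2*k)*(2*k) = 4*k**2)
R(u, U) = U - U*u (R(u, U) = -U*u + U = U - U*u)
d = -1825 (d = 22*(-83) + 1 = -1826 + 1 = -1825)
d + R(-24, D(11)) = -1825 + (4*11**2)*(1 - 1*(-24)) = -1825 + (4*121)*(1 + 24) = -1825 + 484*25 = -1825 + 12100 = 10275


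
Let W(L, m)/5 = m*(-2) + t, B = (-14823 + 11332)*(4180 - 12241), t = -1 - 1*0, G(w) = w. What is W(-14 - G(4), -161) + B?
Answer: 28142556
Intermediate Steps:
t = -1 (t = -1 + 0 = -1)
B = 28140951 (B = -3491*(-8061) = 28140951)
W(L, m) = -5 - 10*m (W(L, m) = 5*(m*(-2) - 1) = 5*(-2*m - 1) = 5*(-1 - 2*m) = -5 - 10*m)
W(-14 - G(4), -161) + B = (-5 - 10*(-161)) + 28140951 = (-5 + 1610) + 28140951 = 1605 + 28140951 = 28142556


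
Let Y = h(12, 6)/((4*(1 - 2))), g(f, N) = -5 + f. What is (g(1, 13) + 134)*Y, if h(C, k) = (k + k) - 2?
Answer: -325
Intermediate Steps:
h(C, k) = -2 + 2*k (h(C, k) = 2*k - 2 = -2 + 2*k)
Y = -5/2 (Y = (-2 + 2*6)/((4*(1 - 2))) = (-2 + 12)/((4*(-1))) = 10/(-4) = 10*(-1/4) = -5/2 ≈ -2.5000)
(g(1, 13) + 134)*Y = ((-5 + 1) + 134)*(-5/2) = (-4 + 134)*(-5/2) = 130*(-5/2) = -325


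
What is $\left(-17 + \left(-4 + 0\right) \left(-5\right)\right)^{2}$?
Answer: $9$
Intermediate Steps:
$\left(-17 + \left(-4 + 0\right) \left(-5\right)\right)^{2} = \left(-17 - -20\right)^{2} = \left(-17 + 20\right)^{2} = 3^{2} = 9$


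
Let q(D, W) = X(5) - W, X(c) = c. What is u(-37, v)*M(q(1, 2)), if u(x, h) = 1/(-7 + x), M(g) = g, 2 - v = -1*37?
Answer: -3/44 ≈ -0.068182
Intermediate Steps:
v = 39 (v = 2 - (-1)*37 = 2 - 1*(-37) = 2 + 37 = 39)
q(D, W) = 5 - W
u(-37, v)*M(q(1, 2)) = (5 - 1*2)/(-7 - 37) = (5 - 2)/(-44) = -1/44*3 = -3/44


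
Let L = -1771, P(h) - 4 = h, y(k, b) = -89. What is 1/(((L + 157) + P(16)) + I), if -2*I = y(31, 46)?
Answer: -2/3099 ≈ -0.00064537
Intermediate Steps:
I = 89/2 (I = -½*(-89) = 89/2 ≈ 44.500)
P(h) = 4 + h
1/(((L + 157) + P(16)) + I) = 1/(((-1771 + 157) + (4 + 16)) + 89/2) = 1/((-1614 + 20) + 89/2) = 1/(-1594 + 89/2) = 1/(-3099/2) = -2/3099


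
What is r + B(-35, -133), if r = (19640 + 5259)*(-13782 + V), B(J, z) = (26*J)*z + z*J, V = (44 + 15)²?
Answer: -256358914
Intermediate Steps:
V = 3481 (V = 59² = 3481)
B(J, z) = 27*J*z (B(J, z) = 26*J*z + J*z = 27*J*z)
r = -256484599 (r = (19640 + 5259)*(-13782 + 3481) = 24899*(-10301) = -256484599)
r + B(-35, -133) = -256484599 + 27*(-35)*(-133) = -256484599 + 125685 = -256358914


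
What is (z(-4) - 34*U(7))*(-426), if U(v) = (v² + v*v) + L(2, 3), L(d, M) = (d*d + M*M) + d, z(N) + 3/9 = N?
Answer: 1638538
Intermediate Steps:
z(N) = -⅓ + N
L(d, M) = d + M² + d² (L(d, M) = (d² + M²) + d = (M² + d²) + d = d + M² + d²)
U(v) = 15 + 2*v² (U(v) = (v² + v*v) + (2 + 3² + 2²) = (v² + v²) + (2 + 9 + 4) = 2*v² + 15 = 15 + 2*v²)
(z(-4) - 34*U(7))*(-426) = ((-⅓ - 4) - 34*(15 + 2*7²))*(-426) = (-13/3 - 34*(15 + 2*49))*(-426) = (-13/3 - 34*(15 + 98))*(-426) = (-13/3 - 34*113)*(-426) = (-13/3 - 3842)*(-426) = -11539/3*(-426) = 1638538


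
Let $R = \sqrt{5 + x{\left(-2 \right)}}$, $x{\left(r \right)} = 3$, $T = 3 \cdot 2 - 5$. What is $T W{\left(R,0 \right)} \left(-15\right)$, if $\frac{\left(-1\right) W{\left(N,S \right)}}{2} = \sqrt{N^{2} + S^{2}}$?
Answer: $60 \sqrt{2} \approx 84.853$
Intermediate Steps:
$T = 1$ ($T = 6 - 5 = 1$)
$R = 2 \sqrt{2}$ ($R = \sqrt{5 + 3} = \sqrt{8} = 2 \sqrt{2} \approx 2.8284$)
$W{\left(N,S \right)} = - 2 \sqrt{N^{2} + S^{2}}$
$T W{\left(R,0 \right)} \left(-15\right) = 1 \left(- 2 \sqrt{\left(2 \sqrt{2}\right)^{2} + 0^{2}}\right) \left(-15\right) = 1 \left(- 2 \sqrt{8 + 0}\right) \left(-15\right) = 1 \left(- 2 \sqrt{8}\right) \left(-15\right) = 1 \left(- 2 \cdot 2 \sqrt{2}\right) \left(-15\right) = 1 \left(- 4 \sqrt{2}\right) \left(-15\right) = - 4 \sqrt{2} \left(-15\right) = 60 \sqrt{2}$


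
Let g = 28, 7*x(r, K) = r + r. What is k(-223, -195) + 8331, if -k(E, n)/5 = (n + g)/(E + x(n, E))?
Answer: 16247936/1951 ≈ 8328.0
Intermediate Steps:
x(r, K) = 2*r/7 (x(r, K) = (r + r)/7 = (2*r)/7 = 2*r/7)
k(E, n) = -5*(28 + n)/(E + 2*n/7) (k(E, n) = -5*(n + 28)/(E + 2*n/7) = -5*(28 + n)/(E + 2*n/7))
k(-223, -195) + 8331 = 35*(-28 - 1*(-195))/(2*(-195) + 7*(-223)) + 8331 = 35*(-28 + 195)/(-390 - 1561) + 8331 = 35*167/(-1951) + 8331 = 35*(-1/1951)*167 + 8331 = -5845/1951 + 8331 = 16247936/1951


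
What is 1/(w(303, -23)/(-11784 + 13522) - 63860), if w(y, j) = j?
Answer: -1738/110988703 ≈ -1.5659e-5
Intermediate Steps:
1/(w(303, -23)/(-11784 + 13522) - 63860) = 1/(-23/(-11784 + 13522) - 63860) = 1/(-23/1738 - 63860) = 1/(-110988703/1738) = -1738/110988703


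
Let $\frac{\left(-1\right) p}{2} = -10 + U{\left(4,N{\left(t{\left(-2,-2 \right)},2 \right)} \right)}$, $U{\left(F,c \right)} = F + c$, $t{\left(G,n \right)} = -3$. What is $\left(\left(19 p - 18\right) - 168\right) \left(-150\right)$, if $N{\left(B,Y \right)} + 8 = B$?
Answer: $-69000$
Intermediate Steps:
$N{\left(B,Y \right)} = -8 + B$
$p = 34$ ($p = - 2 \left(-10 + \left(4 - 11\right)\right) = - 2 \left(-10 - 7\right) = \left(-2\right) \left(-17\right) = 34$)
$\left(\left(19 p - 18\right) - 168\right) \left(-150\right) = \left(\left(19 \cdot 34 - 18\right) - 168\right) \left(-150\right) = \left(\left(646 - 18\right) - 168\right) \left(-150\right) = \left(628 - 168\right) \left(-150\right) = 460 \left(-150\right) = -69000$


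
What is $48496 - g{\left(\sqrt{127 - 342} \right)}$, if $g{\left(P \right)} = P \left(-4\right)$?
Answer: $48496 + 4 i \sqrt{215} \approx 48496.0 + 58.651 i$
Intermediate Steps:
$g{\left(P \right)} = - 4 P$
$48496 - g{\left(\sqrt{127 - 342} \right)} = 48496 - - 4 \sqrt{127 - 342} = 48496 - - 4 \sqrt{-215} = 48496 - - 4 i \sqrt{215} = 48496 + 4 i \sqrt{215}$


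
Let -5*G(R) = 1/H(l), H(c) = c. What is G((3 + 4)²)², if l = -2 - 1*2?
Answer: 1/400 ≈ 0.0025000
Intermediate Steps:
l = -4 (l = -2 - 2 = -4)
G(R) = 1/20 (G(R) = -⅕/(-4) = -⅕*(-¼) = 1/20)
G((3 + 4)²)² = (1/20)² = 1/400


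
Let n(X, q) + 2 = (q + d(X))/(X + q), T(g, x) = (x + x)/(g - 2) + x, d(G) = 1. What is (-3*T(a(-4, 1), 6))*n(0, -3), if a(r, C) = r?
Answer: 16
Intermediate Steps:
T(g, x) = x + 2*x/(-2 + g) (T(g, x) = (2*x)/(-2 + g) + x = 2*x/(-2 + g) + x = x + 2*x/(-2 + g))
n(X, q) = -2 + (1 + q)/(X + q) (n(X, q) = -2 + (q + 1)/(X + q) = -2 + (1 + q)/(X + q))
(-3*T(a(-4, 1), 6))*n(0, -3) = (-(-12)*6/(-2 - 4))*((1 - 1*(-3) - 2*0)/(0 - 3)) = (-(-12)*6/(-6))*((1 + 3 + 0)/(-3)) = (-(-12)*6*(-1)/6)*(-1/3*4) = -3*4*(-4/3) = -12*(-4/3) = 16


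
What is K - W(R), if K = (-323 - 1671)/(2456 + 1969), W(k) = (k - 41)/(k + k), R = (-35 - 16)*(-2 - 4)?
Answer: -797651/902700 ≈ -0.88363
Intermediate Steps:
R = 306 (R = -51*(-6) = 306)
W(k) = (-41 + k)/(2*k) (W(k) = (-41 + k)/((2*k)) = (-41 + k)*(1/(2*k)) = (-41 + k)/(2*k))
K = -1994/4425 ≈ -0.45062
K - W(R) = -1994/4425 - (-41 + 306)/(2*306) = -1994/4425 - 265/(2*306) = -1994/4425 - 1*265/612 = -1994/4425 - 265/612 = -797651/902700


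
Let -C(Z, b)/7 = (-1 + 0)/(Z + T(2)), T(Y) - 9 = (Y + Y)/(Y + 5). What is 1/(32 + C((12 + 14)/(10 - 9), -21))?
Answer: 249/8017 ≈ 0.031059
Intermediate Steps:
T(Y) = 9 + 2*Y/(5 + Y) (T(Y) = 9 + (Y + Y)/(Y + 5) = 9 + (2*Y)/(5 + Y) = 9 + 2*Y/(5 + Y))
C(Z, b) = 7/(67/7 + Z) (C(Z, b) = -7*(-1 + 0)/(Z + (45 + 11*2)/(5 + 2)) = -(-7)/(Z + (45 + 22)/7) = -(-7)/(Z + (1/7)*67) = -(-7)/(Z + 67/7) = -(-7)/(67/7 + Z) = 7/(67/7 + Z))
1/(32 + C((12 + 14)/(10 - 9), -21)) = 1/(32 + 49/(67 + 7*((12 + 14)/(10 - 9)))) = 1/(32 + 49/(67 + 7*(26/1))) = 1/(32 + 49/(67 + 7*(26*1))) = 1/(32 + 49/(67 + 7*26)) = 1/(32 + 49/(67 + 182)) = 1/(32 + 49/249) = 1/(8017/249) = 249/8017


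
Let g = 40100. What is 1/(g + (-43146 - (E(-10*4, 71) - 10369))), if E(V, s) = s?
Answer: 1/7252 ≈ 0.00013789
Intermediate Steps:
1/(g + (-43146 - (E(-10*4, 71) - 10369))) = 1/(40100 + (-43146 - (71 - 10369))) = 1/(40100 + (-43146 - 1*(-10298))) = 1/(40100 + (-43146 + 10298)) = 1/(40100 - 32848) = 1/7252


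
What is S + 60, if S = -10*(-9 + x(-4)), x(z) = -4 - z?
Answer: 150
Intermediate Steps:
S = 90 (S = -10*(-9 + (-4 - 1*(-4))) = -10*(-9 + (-4 + 4)) = -10*(-9 + 0) = -10*(-9) = 90)
S + 60 = 90 + 60 = 150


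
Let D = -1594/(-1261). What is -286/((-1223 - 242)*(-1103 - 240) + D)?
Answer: -360646/2481012789 ≈ -0.00014536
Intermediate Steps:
D = 1594/1261 (D = -1594*(-1/1261) = 1594/1261 ≈ 1.2641)
-286/((-1223 - 242)*(-1103 - 240) + D) = -286/((-1223 - 242)*(-1103 - 240) + 1594/1261) = -286/(-1465*(-1343) + 1594/1261) = -286/(1967495 + 1594/1261) = -286/2481012789/1261 = -286*1261/2481012789 = -360646/2481012789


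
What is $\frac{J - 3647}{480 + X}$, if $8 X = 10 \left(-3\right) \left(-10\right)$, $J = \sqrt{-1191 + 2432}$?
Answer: $- \frac{7294}{1035} + \frac{2 \sqrt{1241}}{1035} \approx -6.9793$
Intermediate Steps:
$J = \sqrt{1241} \approx 35.228$
$X = \frac{75}{2}$ ($X = \frac{10 \left(-3\right) \left(-10\right)}{8} = \frac{\left(-30\right) \left(-10\right)}{8} = \frac{1}{8} \cdot 300 = \frac{75}{2} \approx 37.5$)
$\frac{J - 3647}{480 + X} = \frac{\sqrt{1241} - 3647}{480 + \frac{75}{2}} = \frac{-3647 + \sqrt{1241}}{\frac{1035}{2}} = \left(-3647 + \sqrt{1241}\right) \frac{2}{1035} = - \frac{7294}{1035} + \frac{2 \sqrt{1241}}{1035}$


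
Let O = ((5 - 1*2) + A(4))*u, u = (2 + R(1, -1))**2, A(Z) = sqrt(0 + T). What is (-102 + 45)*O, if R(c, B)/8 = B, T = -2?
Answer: -6156 - 2052*I*sqrt(2) ≈ -6156.0 - 2902.0*I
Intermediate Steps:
R(c, B) = 8*B
A(Z) = I*sqrt(2) (A(Z) = sqrt(0 - 2) = sqrt(-2) = I*sqrt(2))
u = 36 (u = (2 + 8*(-1))**2 = (2 - 8)**2 = (-6)**2 = 36)
O = 108 + 36*I*sqrt(2) (O = ((5 - 1*2) + I*sqrt(2))*36 = ((5 - 2) + I*sqrt(2))*36 = (3 + I*sqrt(2))*36 = 108 + 36*I*sqrt(2) ≈ 108.0 + 50.912*I)
(-102 + 45)*O = (-102 + 45)*(108 + 36*I*sqrt(2)) = -57*(108 + 36*I*sqrt(2)) = -6156 - 2052*I*sqrt(2)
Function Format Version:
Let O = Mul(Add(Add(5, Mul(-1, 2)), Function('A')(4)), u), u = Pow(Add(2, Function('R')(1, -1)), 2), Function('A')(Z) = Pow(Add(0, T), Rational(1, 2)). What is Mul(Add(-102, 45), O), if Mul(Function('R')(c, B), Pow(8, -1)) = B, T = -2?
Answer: Add(-6156, Mul(-2052, I, Pow(2, Rational(1, 2)))) ≈ Add(-6156.0, Mul(-2902.0, I))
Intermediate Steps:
Function('R')(c, B) = Mul(8, B)
Function('A')(Z) = Mul(I, Pow(2, Rational(1, 2))) (Function('A')(Z) = Pow(Add(0, -2), Rational(1, 2)) = Pow(-2, Rational(1, 2)) = Mul(I, Pow(2, Rational(1, 2))))
u = 36 (u = Pow(Add(2, Mul(8, -1)), 2) = Pow(Add(2, -8), 2) = Pow(-6, 2) = 36)
O = Add(108, Mul(36, I, Pow(2, Rational(1, 2)))) (O = Mul(Add(Add(5, Mul(-1, 2)), Mul(I, Pow(2, Rational(1, 2)))), 36) = Mul(Add(Add(5, -2), Mul(I, Pow(2, Rational(1, 2)))), 36) = Mul(Add(3, Mul(I, Pow(2, Rational(1, 2)))), 36) = Add(108, Mul(36, I, Pow(2, Rational(1, 2)))) ≈ Add(108.00, Mul(50.912, I)))
Mul(Add(-102, 45), O) = Mul(Add(-102, 45), Add(108, Mul(36, I, Pow(2, Rational(1, 2))))) = Mul(-57, Add(108, Mul(36, I, Pow(2, Rational(1, 2))))) = Add(-6156, Mul(-2052, I, Pow(2, Rational(1, 2))))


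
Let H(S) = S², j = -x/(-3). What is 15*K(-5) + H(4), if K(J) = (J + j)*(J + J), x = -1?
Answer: 816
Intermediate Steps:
j = -⅓ (j = -1*(-1)/(-3) = 1*(-⅓) = -⅓ ≈ -0.33333)
K(J) = 2*J*(-⅓ + J) (K(J) = (J - ⅓)*(J + J) = (-⅓ + J)*(2*J) = 2*J*(-⅓ + J))
15*K(-5) + H(4) = 15*((⅔)*(-5)*(-1 + 3*(-5))) + 4² = 15*((⅔)*(-5)*(-1 - 15)) + 16 = 15*((⅔)*(-5)*(-16)) + 16 = 15*(160/3) + 16 = 800 + 16 = 816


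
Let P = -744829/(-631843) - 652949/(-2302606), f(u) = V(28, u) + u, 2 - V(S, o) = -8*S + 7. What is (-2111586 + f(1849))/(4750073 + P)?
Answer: -3069107114027642444/6910814377824728015 ≈ -0.44410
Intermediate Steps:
V(S, o) = -5 + 8*S (V(S, o) = 2 - (-8*S + 7) = 2 - (7 - 8*S) = 2 + (-7 + 8*S) = -5 + 8*S)
f(u) = 219 + u (f(u) = (-5 + 8*28) + u = (-5 + 224) + u = 219 + u)
P = 2127608979381/1454885482858 (P = -744829*(-1/631843) - 652949*(-1/2302606) = 744829/631843 + 652949/2302606 = 2127608979381/1454885482858 ≈ 1.4624)
(-2111586 + f(1849))/(4750073 + P) = (-2111586 + (219 + 1849))/(4750073 + 2127608979381/1454885482858) = (-2111586 + 2068)/(6910814377824728015/1454885482858) = -2109518*1454885482858/6910814377824728015 = -3069107114027642444/6910814377824728015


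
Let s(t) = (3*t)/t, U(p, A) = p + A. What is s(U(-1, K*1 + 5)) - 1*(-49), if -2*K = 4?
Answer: 52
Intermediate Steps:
K = -2 (K = -1/2*4 = -2)
U(p, A) = A + p
s(t) = 3
s(U(-1, K*1 + 5)) - 1*(-49) = 3 - 1*(-49) = 3 + 49 = 52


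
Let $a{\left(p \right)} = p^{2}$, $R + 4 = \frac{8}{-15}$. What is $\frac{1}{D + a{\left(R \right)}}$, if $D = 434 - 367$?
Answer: $\frac{225}{19699} \approx 0.011422$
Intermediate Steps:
$R = - \frac{68}{15}$ ($R = -4 + \frac{8}{-15} = -4 + 8 \left(- \frac{1}{15}\right) = -4 - \frac{8}{15} = - \frac{68}{15} \approx -4.5333$)
$D = 67$ ($D = 434 - 367 = 67$)
$\frac{1}{D + a{\left(R \right)}} = \frac{1}{67 + \left(- \frac{68}{15}\right)^{2}} = \frac{1}{67 + \frac{4624}{225}} = \frac{1}{\frac{19699}{225}} = \frac{225}{19699}$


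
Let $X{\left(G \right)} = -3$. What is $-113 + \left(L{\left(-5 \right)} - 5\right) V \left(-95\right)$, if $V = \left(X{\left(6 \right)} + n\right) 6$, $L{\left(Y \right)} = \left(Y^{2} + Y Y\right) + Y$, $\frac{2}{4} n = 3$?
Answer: $-68513$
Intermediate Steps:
$n = 6$ ($n = 2 \cdot 3 = 6$)
$L{\left(Y \right)} = Y + 2 Y^{2}$ ($L{\left(Y \right)} = \left(Y^{2} + Y^{2}\right) + Y = 2 Y^{2} + Y = Y + 2 Y^{2}$)
$V = 18$ ($V = \left(-3 + 6\right) 6 = 3 \cdot 6 = 18$)
$-113 + \left(L{\left(-5 \right)} - 5\right) V \left(-95\right) = -113 + \left(- 5 \left(1 + 2 \left(-5\right)\right) - 5\right) 18 \left(-95\right) = -113 + \left(- 5 \left(1 - 10\right) - 5\right) 18 \left(-95\right) = -113 + \left(\left(-5\right) \left(-9\right) - 5\right) 18 \left(-95\right) = -113 + \left(45 - 5\right) 18 \left(-95\right) = -113 + 40 \cdot 18 \left(-95\right) = -113 + 720 \left(-95\right) = -113 - 68400 = -68513$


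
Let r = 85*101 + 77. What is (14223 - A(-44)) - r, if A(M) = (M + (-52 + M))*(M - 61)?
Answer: -9139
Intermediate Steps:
A(M) = (-61 + M)*(-52 + 2*M) (A(M) = (-52 + 2*M)*(-61 + M) = (-61 + M)*(-52 + 2*M))
r = 8662 (r = 8585 + 77 = 8662)
(14223 - A(-44)) - r = (14223 - (3172 - 174*(-44) + 2*(-44)²)) - 1*8662 = (14223 - (3172 + 7656 + 2*1936)) - 8662 = (14223 - (3172 + 7656 + 3872)) - 8662 = (14223 - 1*14700) - 8662 = (14223 - 14700) - 8662 = -477 - 8662 = -9139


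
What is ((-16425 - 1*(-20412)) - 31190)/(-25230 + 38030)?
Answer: -27203/12800 ≈ -2.1252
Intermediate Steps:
((-16425 - 1*(-20412)) - 31190)/(-25230 + 38030) = ((-16425 + 20412) - 31190)/12800 = (3987 - 31190)*(1/12800) = -27203*1/12800 = -27203/12800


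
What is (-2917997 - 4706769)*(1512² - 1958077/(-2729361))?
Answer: -47576360926334822726/2729361 ≈ -1.7431e+13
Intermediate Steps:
(-2917997 - 4706769)*(1512² - 1958077/(-2729361)) = -7624766*(2286144 - 1958077*(-1/2729361)) = -7624766*(2286144 + 1958077/2729361) = -7624766*6239714232061/2729361 = -47576360926334822726/2729361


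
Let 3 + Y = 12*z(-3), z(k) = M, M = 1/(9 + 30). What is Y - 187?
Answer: -2466/13 ≈ -189.69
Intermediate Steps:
M = 1/39 ≈ 0.025641
z(k) = 1/39
Y = -35/13 (Y = -3 + 12*(1/39) = -3 + 4/13 = -35/13 ≈ -2.6923)
Y - 187 = -35/13 - 187 = -2466/13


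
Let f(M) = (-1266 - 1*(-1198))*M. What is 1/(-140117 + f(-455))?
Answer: -1/109177 ≈ -9.1594e-6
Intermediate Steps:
f(M) = -68*M (f(M) = (-1266 + 1198)*M = -68*M)
1/(-140117 + f(-455)) = 1/(-140117 - 68*(-455)) = 1/(-140117 + 30940) = 1/(-109177) = -1/109177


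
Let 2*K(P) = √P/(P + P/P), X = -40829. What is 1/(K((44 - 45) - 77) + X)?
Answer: -484150282/19767371863817 + 77*I*√78/19767371863817 ≈ -2.4492e-5 + 3.4402e-11*I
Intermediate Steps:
K(P) = √P/(2*(1 + P)) (K(P) = (√P/(P + P/P))/2 = (√P/(P + 1))/2 = (√P/(1 + P))/2 = √P/(2*(1 + P)))
1/(K((44 - 45) - 77) + X) = 1/(√((44 - 45) - 77)/(2*(1 + ((44 - 45) - 77))) - 40829) = 1/(√(-1 - 77)/(2*(1 + (-1 - 77))) - 40829) = 1/(√(-78)/(2*(1 - 78)) - 40829) = 1/((½)*(I*√78)/(-77) - 40829) = 1/((½)*(I*√78)*(-1/77) - 40829) = 1/(-I*√78/154 - 40829) = 1/(-40829 - I*√78/154)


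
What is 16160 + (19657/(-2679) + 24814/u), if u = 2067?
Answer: 9945748063/615277 ≈ 16165.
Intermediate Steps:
16160 + (19657/(-2679) + 24814/u) = 16160 + (19657/(-2679) + 24814/2067) = 16160 + (19657*(-1/2679) + 24814*(1/2067)) = 16160 + (-19657/2679 + 24814/2067) = 16160 + 2871743/615277 = 9945748063/615277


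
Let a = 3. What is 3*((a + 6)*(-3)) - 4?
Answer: -85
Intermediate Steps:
3*((a + 6)*(-3)) - 4 = 3*((3 + 6)*(-3)) - 4 = 3*(9*(-3)) - 4 = 3*(-27) - 4 = -81 - 4 = -85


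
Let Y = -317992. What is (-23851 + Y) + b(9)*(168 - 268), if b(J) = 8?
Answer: -342643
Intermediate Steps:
(-23851 + Y) + b(9)*(168 - 268) = (-23851 - 317992) + 8*(168 - 268) = -341843 + 8*(-100) = -341843 - 800 = -342643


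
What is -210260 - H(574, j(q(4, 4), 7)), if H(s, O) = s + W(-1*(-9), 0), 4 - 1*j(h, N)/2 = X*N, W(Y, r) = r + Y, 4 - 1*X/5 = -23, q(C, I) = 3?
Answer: -210843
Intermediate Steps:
X = 135 (X = 20 - 5*(-23) = 20 + 115 = 135)
W(Y, r) = Y + r
j(h, N) = 8 - 270*N
H(s, O) = 9 + s (H(s, O) = s + (-1*(-9) + 0) = s + (9 + 0) = s + 9 = 9 + s)
-210260 - H(574, j(q(4, 4), 7)) = -210260 - (9 + 574) = -210260 - 1*583 = -210260 - 583 = -210843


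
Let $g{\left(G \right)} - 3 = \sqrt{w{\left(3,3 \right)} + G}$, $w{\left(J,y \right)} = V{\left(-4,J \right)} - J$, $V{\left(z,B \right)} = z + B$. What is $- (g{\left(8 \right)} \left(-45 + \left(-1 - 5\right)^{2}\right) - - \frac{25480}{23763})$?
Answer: $\frac{1043855}{23763} \approx 43.928$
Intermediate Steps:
$V{\left(z,B \right)} = B + z$
$w{\left(J,y \right)} = -4$ ($w{\left(J,y \right)} = \left(J - 4\right) - J = \left(-4 + J\right) - J = -4$)
$g{\left(G \right)} = 3 + \sqrt{-4 + G}$
$- (g{\left(8 \right)} \left(-45 + \left(-1 - 5\right)^{2}\right) - - \frac{25480}{23763}) = - (\left(3 + \sqrt{-4 + 8}\right) \left(-45 + \left(-1 - 5\right)^{2}\right) - - \frac{25480}{23763}) = - (\left(3 + \sqrt{4}\right) \left(-45 + \left(-6\right)^{2}\right) - \left(-25480\right) \frac{1}{23763}) = - (\left(3 + 2\right) \left(-45 + 36\right) - - \frac{25480}{23763}) = - (5 \left(-9\right) + \frac{25480}{23763}) = - (-45 + \frac{25480}{23763}) = \left(-1\right) \left(- \frac{1043855}{23763}\right) = \frac{1043855}{23763}$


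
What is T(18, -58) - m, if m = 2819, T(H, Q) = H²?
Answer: -2495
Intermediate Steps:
T(18, -58) - m = 18² - 1*2819 = 324 - 2819 = -2495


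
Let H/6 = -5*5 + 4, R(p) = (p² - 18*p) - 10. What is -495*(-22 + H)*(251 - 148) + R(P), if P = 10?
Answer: 7545690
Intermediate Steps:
R(p) = -10 + p² - 18*p
H = -126 (H = 6*(-5*5 + 4) = 6*(-25 + 4) = 6*(-21) = -126)
-495*(-22 + H)*(251 - 148) + R(P) = -495*(-22 - 126)*(251 - 148) + (-10 + 10² - 18*10) = -(-73260)*103 + (-10 + 100 - 180) = -495*(-15244) - 90 = 7545780 - 90 = 7545690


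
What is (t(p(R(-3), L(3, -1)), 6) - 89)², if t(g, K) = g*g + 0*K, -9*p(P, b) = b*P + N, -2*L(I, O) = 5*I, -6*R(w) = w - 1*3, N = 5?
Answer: 830073721/104976 ≈ 7907.3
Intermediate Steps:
R(w) = ½ - w/6 (R(w) = -(w - 1*3)/6 = -(w - 3)/6 = -(-3 + w)/6 = ½ - w/6)
L(I, O) = -5*I/2
p(P, b) = -5/9 - P*b/9 (p(P, b) = -(b*P + 5)/9 = -(P*b + 5)/9 = -(5 + P*b)/9 = -5/9 - P*b/9)
t(g, K) = g² (t(g, K) = g² + 0 = g²)
(t(p(R(-3), L(3, -1)), 6) - 89)² = ((-5/9 - (½ - ⅙*(-3))*(-5/2*3)/9)² - 89)² = ((-5/9 - ⅑*(½ + ½)*(-15/2))² - 89)² = ((-5/9 - ⅑*1*(-15/2))² - 89)² = ((-5/9 + ⅚)² - 89)² = ((5/18)² - 89)² = (25/324 - 89)² = (-28811/324)² = 830073721/104976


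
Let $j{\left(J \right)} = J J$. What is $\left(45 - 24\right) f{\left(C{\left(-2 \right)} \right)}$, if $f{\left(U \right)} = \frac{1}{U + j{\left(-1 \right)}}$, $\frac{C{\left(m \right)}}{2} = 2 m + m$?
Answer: $- \frac{21}{11} \approx -1.9091$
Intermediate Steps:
$j{\left(J \right)} = J^{2}$
$C{\left(m \right)} = 6 m$ ($C{\left(m \right)} = 2 \left(2 m + m\right) = 2 \cdot 3 m = 6 m$)
$f{\left(U \right)} = \frac{1}{1 + U}$ ($f{\left(U \right)} = \frac{1}{U + \left(-1\right)^{2}} = \frac{1}{U + 1} = \frac{1}{1 + U}$)
$\left(45 - 24\right) f{\left(C{\left(-2 \right)} \right)} = \frac{45 - 24}{1 + 6 \left(-2\right)} = \frac{21}{1 - 12} = \frac{21}{-11} = 21 \left(- \frac{1}{11}\right) = - \frac{21}{11}$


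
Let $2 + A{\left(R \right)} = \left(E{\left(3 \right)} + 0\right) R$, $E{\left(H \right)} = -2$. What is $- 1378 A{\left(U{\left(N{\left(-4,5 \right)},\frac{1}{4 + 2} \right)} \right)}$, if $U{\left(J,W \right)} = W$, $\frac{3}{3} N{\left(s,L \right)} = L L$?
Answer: $\frac{9646}{3} \approx 3215.3$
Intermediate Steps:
$N{\left(s,L \right)} = L^{2}$ ($N{\left(s,L \right)} = L L = L^{2}$)
$A{\left(R \right)} = -2 - 2 R$ ($A{\left(R \right)} = -2 + \left(-2 + 0\right) R = -2 - 2 R$)
$- 1378 A{\left(U{\left(N{\left(-4,5 \right)},\frac{1}{4 + 2} \right)} \right)} = - 1378 \left(-2 - \frac{2}{4 + 2}\right) = - 1378 \left(-2 - \frac{2}{6}\right) = - 1378 \left(-2 - \frac{1}{3}\right) = \left(-1378\right) \left(- \frac{7}{3}\right) = \frac{9646}{3}$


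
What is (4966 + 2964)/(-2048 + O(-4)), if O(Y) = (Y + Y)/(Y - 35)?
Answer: -154635/39932 ≈ -3.8725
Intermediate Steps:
O(Y) = 2*Y/(-35 + Y) (O(Y) = (2*Y)/(-35 + Y) = 2*Y/(-35 + Y))
(4966 + 2964)/(-2048 + O(-4)) = (4966 + 2964)/(-2048 + 2*(-4)/(-35 - 4)) = 7930/(-2048 + 2*(-4)/(-39)) = 7930/(-2048 + 2*(-4)*(-1/39)) = 7930/(-2048 + 8/39) = 7930/(-79864/39) = 7930*(-39/79864) = -154635/39932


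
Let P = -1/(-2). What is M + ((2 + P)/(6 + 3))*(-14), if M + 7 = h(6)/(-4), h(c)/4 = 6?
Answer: -152/9 ≈ -16.889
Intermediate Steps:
h(c) = 24 (h(c) = 4*6 = 24)
P = ½ (P = -1*(-½) = ½ ≈ 0.50000)
M = -13 (M = -7 + 24/(-4) = -7 + 24*(-¼) = -7 - 6 = -13)
M + ((2 + P)/(6 + 3))*(-14) = -13 + ((2 + ½)/(6 + 3))*(-14) = -13 + ((5/2)/9)*(-14) = -13 + ((5/2)*(⅑))*(-14) = -13 + (5/18)*(-14) = -13 - 35/9 = -152/9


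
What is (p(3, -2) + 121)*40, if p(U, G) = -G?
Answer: 4920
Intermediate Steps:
(p(3, -2) + 121)*40 = (-1*(-2) + 121)*40 = (2 + 121)*40 = 123*40 = 4920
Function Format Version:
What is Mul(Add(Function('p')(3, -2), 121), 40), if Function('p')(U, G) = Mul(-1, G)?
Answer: 4920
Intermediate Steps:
Mul(Add(Function('p')(3, -2), 121), 40) = Mul(Add(Mul(-1, -2), 121), 40) = Mul(Add(2, 121), 40) = Mul(123, 40) = 4920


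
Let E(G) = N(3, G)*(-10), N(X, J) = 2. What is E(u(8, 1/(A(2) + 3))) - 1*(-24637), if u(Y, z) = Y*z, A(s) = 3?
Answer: 24617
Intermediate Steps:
E(G) = -20 (E(G) = 2*(-10) = -20)
E(u(8, 1/(A(2) + 3))) - 1*(-24637) = -20 - 1*(-24637) = -20 + 24637 = 24617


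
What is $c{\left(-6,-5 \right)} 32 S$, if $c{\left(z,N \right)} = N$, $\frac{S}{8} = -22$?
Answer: $28160$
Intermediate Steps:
$S = -176$ ($S = 8 \left(-22\right) = -176$)
$c{\left(-6,-5 \right)} 32 S = \left(-5\right) 32 \left(-176\right) = \left(-160\right) \left(-176\right) = 28160$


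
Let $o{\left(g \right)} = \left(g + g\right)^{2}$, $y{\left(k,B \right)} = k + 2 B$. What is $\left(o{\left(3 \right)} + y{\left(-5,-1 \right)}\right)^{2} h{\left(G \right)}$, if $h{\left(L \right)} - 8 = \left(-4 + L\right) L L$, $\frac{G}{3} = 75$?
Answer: $9409219853$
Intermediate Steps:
$o{\left(g \right)} = 4 g^{2}$ ($o{\left(g \right)} = \left(2 g\right)^{2} = 4 g^{2}$)
$G = 225$ ($G = 3 \cdot 75 = 225$)
$h{\left(L \right)} = 8 + L^{2} \left(-4 + L\right)$ ($h{\left(L \right)} = 8 + \left(-4 + L\right) L L = 8 + L \left(-4 + L\right) L = 8 + L^{2} \left(-4 + L\right)$)
$\left(o{\left(3 \right)} + y{\left(-5,-1 \right)}\right)^{2} h{\left(G \right)} = \left(4 \cdot 3^{2} + \left(-5 + 2 \left(-1\right)\right)\right)^{2} \left(8 + 225^{3} - 4 \cdot 225^{2}\right) = \left(4 \cdot 9 - 7\right)^{2} \left(8 + 11390625 - 202500\right) = \left(36 - 7\right)^{2} \left(8 + 11390625 - 202500\right) = 29^{2} \cdot 11188133 = 841 \cdot 11188133 = 9409219853$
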